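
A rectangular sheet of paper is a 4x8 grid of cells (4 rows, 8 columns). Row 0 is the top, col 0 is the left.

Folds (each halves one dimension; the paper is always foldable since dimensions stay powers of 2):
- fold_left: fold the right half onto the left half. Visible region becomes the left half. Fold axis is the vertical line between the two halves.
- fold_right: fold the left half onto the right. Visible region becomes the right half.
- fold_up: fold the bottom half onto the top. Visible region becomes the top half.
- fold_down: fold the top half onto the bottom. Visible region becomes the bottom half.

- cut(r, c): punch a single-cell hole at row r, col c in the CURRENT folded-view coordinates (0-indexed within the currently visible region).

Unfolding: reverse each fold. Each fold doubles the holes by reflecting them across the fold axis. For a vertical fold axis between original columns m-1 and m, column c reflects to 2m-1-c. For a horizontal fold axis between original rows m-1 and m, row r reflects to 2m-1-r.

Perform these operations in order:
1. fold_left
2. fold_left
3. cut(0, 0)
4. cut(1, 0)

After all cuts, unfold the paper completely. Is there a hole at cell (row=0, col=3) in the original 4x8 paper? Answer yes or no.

Op 1 fold_left: fold axis v@4; visible region now rows[0,4) x cols[0,4) = 4x4
Op 2 fold_left: fold axis v@2; visible region now rows[0,4) x cols[0,2) = 4x2
Op 3 cut(0, 0): punch at orig (0,0); cuts so far [(0, 0)]; region rows[0,4) x cols[0,2) = 4x2
Op 4 cut(1, 0): punch at orig (1,0); cuts so far [(0, 0), (1, 0)]; region rows[0,4) x cols[0,2) = 4x2
Unfold 1 (reflect across v@2): 4 holes -> [(0, 0), (0, 3), (1, 0), (1, 3)]
Unfold 2 (reflect across v@4): 8 holes -> [(0, 0), (0, 3), (0, 4), (0, 7), (1, 0), (1, 3), (1, 4), (1, 7)]
Holes: [(0, 0), (0, 3), (0, 4), (0, 7), (1, 0), (1, 3), (1, 4), (1, 7)]

Answer: yes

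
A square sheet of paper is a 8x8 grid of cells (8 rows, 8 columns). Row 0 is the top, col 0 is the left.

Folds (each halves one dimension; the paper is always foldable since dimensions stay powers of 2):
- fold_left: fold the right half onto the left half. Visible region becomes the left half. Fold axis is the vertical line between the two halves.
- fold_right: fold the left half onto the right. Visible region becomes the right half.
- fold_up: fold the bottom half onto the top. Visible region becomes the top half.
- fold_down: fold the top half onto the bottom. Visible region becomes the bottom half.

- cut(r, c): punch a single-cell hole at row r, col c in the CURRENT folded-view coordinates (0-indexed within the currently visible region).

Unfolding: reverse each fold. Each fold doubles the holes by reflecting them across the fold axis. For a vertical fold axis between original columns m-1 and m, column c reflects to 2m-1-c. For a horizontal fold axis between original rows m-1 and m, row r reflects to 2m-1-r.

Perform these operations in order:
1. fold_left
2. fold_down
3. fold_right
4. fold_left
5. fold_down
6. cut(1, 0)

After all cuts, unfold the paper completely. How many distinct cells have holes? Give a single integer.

Answer: 32

Derivation:
Op 1 fold_left: fold axis v@4; visible region now rows[0,8) x cols[0,4) = 8x4
Op 2 fold_down: fold axis h@4; visible region now rows[4,8) x cols[0,4) = 4x4
Op 3 fold_right: fold axis v@2; visible region now rows[4,8) x cols[2,4) = 4x2
Op 4 fold_left: fold axis v@3; visible region now rows[4,8) x cols[2,3) = 4x1
Op 5 fold_down: fold axis h@6; visible region now rows[6,8) x cols[2,3) = 2x1
Op 6 cut(1, 0): punch at orig (7,2); cuts so far [(7, 2)]; region rows[6,8) x cols[2,3) = 2x1
Unfold 1 (reflect across h@6): 2 holes -> [(4, 2), (7, 2)]
Unfold 2 (reflect across v@3): 4 holes -> [(4, 2), (4, 3), (7, 2), (7, 3)]
Unfold 3 (reflect across v@2): 8 holes -> [(4, 0), (4, 1), (4, 2), (4, 3), (7, 0), (7, 1), (7, 2), (7, 3)]
Unfold 4 (reflect across h@4): 16 holes -> [(0, 0), (0, 1), (0, 2), (0, 3), (3, 0), (3, 1), (3, 2), (3, 3), (4, 0), (4, 1), (4, 2), (4, 3), (7, 0), (7, 1), (7, 2), (7, 3)]
Unfold 5 (reflect across v@4): 32 holes -> [(0, 0), (0, 1), (0, 2), (0, 3), (0, 4), (0, 5), (0, 6), (0, 7), (3, 0), (3, 1), (3, 2), (3, 3), (3, 4), (3, 5), (3, 6), (3, 7), (4, 0), (4, 1), (4, 2), (4, 3), (4, 4), (4, 5), (4, 6), (4, 7), (7, 0), (7, 1), (7, 2), (7, 3), (7, 4), (7, 5), (7, 6), (7, 7)]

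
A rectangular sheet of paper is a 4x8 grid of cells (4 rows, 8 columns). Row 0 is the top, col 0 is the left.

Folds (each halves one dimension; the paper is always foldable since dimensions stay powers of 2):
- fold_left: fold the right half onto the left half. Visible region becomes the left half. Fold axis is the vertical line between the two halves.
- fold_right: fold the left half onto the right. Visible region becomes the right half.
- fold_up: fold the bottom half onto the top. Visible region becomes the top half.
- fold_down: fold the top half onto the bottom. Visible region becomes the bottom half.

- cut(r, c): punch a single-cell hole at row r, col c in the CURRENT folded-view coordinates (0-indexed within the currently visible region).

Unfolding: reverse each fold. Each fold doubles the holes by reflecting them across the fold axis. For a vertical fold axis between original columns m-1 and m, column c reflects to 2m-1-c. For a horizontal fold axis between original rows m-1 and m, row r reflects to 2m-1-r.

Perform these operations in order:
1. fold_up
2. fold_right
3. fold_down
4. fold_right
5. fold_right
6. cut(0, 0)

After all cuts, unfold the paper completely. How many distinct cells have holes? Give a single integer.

Op 1 fold_up: fold axis h@2; visible region now rows[0,2) x cols[0,8) = 2x8
Op 2 fold_right: fold axis v@4; visible region now rows[0,2) x cols[4,8) = 2x4
Op 3 fold_down: fold axis h@1; visible region now rows[1,2) x cols[4,8) = 1x4
Op 4 fold_right: fold axis v@6; visible region now rows[1,2) x cols[6,8) = 1x2
Op 5 fold_right: fold axis v@7; visible region now rows[1,2) x cols[7,8) = 1x1
Op 6 cut(0, 0): punch at orig (1,7); cuts so far [(1, 7)]; region rows[1,2) x cols[7,8) = 1x1
Unfold 1 (reflect across v@7): 2 holes -> [(1, 6), (1, 7)]
Unfold 2 (reflect across v@6): 4 holes -> [(1, 4), (1, 5), (1, 6), (1, 7)]
Unfold 3 (reflect across h@1): 8 holes -> [(0, 4), (0, 5), (0, 6), (0, 7), (1, 4), (1, 5), (1, 6), (1, 7)]
Unfold 4 (reflect across v@4): 16 holes -> [(0, 0), (0, 1), (0, 2), (0, 3), (0, 4), (0, 5), (0, 6), (0, 7), (1, 0), (1, 1), (1, 2), (1, 3), (1, 4), (1, 5), (1, 6), (1, 7)]
Unfold 5 (reflect across h@2): 32 holes -> [(0, 0), (0, 1), (0, 2), (0, 3), (0, 4), (0, 5), (0, 6), (0, 7), (1, 0), (1, 1), (1, 2), (1, 3), (1, 4), (1, 5), (1, 6), (1, 7), (2, 0), (2, 1), (2, 2), (2, 3), (2, 4), (2, 5), (2, 6), (2, 7), (3, 0), (3, 1), (3, 2), (3, 3), (3, 4), (3, 5), (3, 6), (3, 7)]

Answer: 32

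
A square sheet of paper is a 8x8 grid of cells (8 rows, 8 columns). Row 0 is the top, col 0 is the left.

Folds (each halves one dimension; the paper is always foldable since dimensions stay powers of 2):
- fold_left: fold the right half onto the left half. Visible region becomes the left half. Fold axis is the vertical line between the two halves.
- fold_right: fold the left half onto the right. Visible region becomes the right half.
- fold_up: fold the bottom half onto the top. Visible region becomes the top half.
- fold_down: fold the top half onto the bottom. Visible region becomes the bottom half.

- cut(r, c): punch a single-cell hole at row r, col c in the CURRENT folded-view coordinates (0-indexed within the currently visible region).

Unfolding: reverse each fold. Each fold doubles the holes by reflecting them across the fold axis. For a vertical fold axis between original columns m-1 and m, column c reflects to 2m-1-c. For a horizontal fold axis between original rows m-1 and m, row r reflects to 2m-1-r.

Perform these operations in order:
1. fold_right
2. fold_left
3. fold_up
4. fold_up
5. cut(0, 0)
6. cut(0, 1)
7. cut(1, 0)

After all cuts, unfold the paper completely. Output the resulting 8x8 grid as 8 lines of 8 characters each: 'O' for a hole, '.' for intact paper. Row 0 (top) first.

Answer: OOOOOOOO
O..OO..O
O..OO..O
OOOOOOOO
OOOOOOOO
O..OO..O
O..OO..O
OOOOOOOO

Derivation:
Op 1 fold_right: fold axis v@4; visible region now rows[0,8) x cols[4,8) = 8x4
Op 2 fold_left: fold axis v@6; visible region now rows[0,8) x cols[4,6) = 8x2
Op 3 fold_up: fold axis h@4; visible region now rows[0,4) x cols[4,6) = 4x2
Op 4 fold_up: fold axis h@2; visible region now rows[0,2) x cols[4,6) = 2x2
Op 5 cut(0, 0): punch at orig (0,4); cuts so far [(0, 4)]; region rows[0,2) x cols[4,6) = 2x2
Op 6 cut(0, 1): punch at orig (0,5); cuts so far [(0, 4), (0, 5)]; region rows[0,2) x cols[4,6) = 2x2
Op 7 cut(1, 0): punch at orig (1,4); cuts so far [(0, 4), (0, 5), (1, 4)]; region rows[0,2) x cols[4,6) = 2x2
Unfold 1 (reflect across h@2): 6 holes -> [(0, 4), (0, 5), (1, 4), (2, 4), (3, 4), (3, 5)]
Unfold 2 (reflect across h@4): 12 holes -> [(0, 4), (0, 5), (1, 4), (2, 4), (3, 4), (3, 5), (4, 4), (4, 5), (5, 4), (6, 4), (7, 4), (7, 5)]
Unfold 3 (reflect across v@6): 24 holes -> [(0, 4), (0, 5), (0, 6), (0, 7), (1, 4), (1, 7), (2, 4), (2, 7), (3, 4), (3, 5), (3, 6), (3, 7), (4, 4), (4, 5), (4, 6), (4, 7), (5, 4), (5, 7), (6, 4), (6, 7), (7, 4), (7, 5), (7, 6), (7, 7)]
Unfold 4 (reflect across v@4): 48 holes -> [(0, 0), (0, 1), (0, 2), (0, 3), (0, 4), (0, 5), (0, 6), (0, 7), (1, 0), (1, 3), (1, 4), (1, 7), (2, 0), (2, 3), (2, 4), (2, 7), (3, 0), (3, 1), (3, 2), (3, 3), (3, 4), (3, 5), (3, 6), (3, 7), (4, 0), (4, 1), (4, 2), (4, 3), (4, 4), (4, 5), (4, 6), (4, 7), (5, 0), (5, 3), (5, 4), (5, 7), (6, 0), (6, 3), (6, 4), (6, 7), (7, 0), (7, 1), (7, 2), (7, 3), (7, 4), (7, 5), (7, 6), (7, 7)]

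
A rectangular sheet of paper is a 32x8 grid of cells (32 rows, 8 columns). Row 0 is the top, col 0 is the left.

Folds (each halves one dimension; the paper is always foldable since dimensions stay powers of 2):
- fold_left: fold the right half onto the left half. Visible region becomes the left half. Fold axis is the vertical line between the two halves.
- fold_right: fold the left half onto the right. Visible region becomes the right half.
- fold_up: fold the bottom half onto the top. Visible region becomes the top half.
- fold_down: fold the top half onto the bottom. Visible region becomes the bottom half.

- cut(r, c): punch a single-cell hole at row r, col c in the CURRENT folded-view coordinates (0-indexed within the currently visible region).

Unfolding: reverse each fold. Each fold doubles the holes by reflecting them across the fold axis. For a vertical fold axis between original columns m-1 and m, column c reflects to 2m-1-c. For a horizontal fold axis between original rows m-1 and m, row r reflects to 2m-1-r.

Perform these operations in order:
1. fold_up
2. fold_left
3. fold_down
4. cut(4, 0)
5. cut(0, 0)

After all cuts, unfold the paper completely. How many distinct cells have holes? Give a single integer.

Answer: 16

Derivation:
Op 1 fold_up: fold axis h@16; visible region now rows[0,16) x cols[0,8) = 16x8
Op 2 fold_left: fold axis v@4; visible region now rows[0,16) x cols[0,4) = 16x4
Op 3 fold_down: fold axis h@8; visible region now rows[8,16) x cols[0,4) = 8x4
Op 4 cut(4, 0): punch at orig (12,0); cuts so far [(12, 0)]; region rows[8,16) x cols[0,4) = 8x4
Op 5 cut(0, 0): punch at orig (8,0); cuts so far [(8, 0), (12, 0)]; region rows[8,16) x cols[0,4) = 8x4
Unfold 1 (reflect across h@8): 4 holes -> [(3, 0), (7, 0), (8, 0), (12, 0)]
Unfold 2 (reflect across v@4): 8 holes -> [(3, 0), (3, 7), (7, 0), (7, 7), (8, 0), (8, 7), (12, 0), (12, 7)]
Unfold 3 (reflect across h@16): 16 holes -> [(3, 0), (3, 7), (7, 0), (7, 7), (8, 0), (8, 7), (12, 0), (12, 7), (19, 0), (19, 7), (23, 0), (23, 7), (24, 0), (24, 7), (28, 0), (28, 7)]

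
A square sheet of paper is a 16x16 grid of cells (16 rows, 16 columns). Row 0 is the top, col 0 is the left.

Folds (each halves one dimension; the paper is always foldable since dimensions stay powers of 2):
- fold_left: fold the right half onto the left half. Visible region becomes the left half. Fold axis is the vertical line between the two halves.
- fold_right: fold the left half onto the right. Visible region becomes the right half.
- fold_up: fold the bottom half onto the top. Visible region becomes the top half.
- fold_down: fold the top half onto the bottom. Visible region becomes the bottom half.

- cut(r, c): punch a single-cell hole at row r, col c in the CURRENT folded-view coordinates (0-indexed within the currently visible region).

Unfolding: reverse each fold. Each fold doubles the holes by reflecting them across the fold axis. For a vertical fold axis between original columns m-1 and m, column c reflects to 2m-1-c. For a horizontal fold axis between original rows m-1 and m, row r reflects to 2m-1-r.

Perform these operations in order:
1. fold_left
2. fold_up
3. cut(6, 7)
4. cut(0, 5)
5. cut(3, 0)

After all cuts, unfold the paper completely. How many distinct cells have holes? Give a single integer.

Answer: 12

Derivation:
Op 1 fold_left: fold axis v@8; visible region now rows[0,16) x cols[0,8) = 16x8
Op 2 fold_up: fold axis h@8; visible region now rows[0,8) x cols[0,8) = 8x8
Op 3 cut(6, 7): punch at orig (6,7); cuts so far [(6, 7)]; region rows[0,8) x cols[0,8) = 8x8
Op 4 cut(0, 5): punch at orig (0,5); cuts so far [(0, 5), (6, 7)]; region rows[0,8) x cols[0,8) = 8x8
Op 5 cut(3, 0): punch at orig (3,0); cuts so far [(0, 5), (3, 0), (6, 7)]; region rows[0,8) x cols[0,8) = 8x8
Unfold 1 (reflect across h@8): 6 holes -> [(0, 5), (3, 0), (6, 7), (9, 7), (12, 0), (15, 5)]
Unfold 2 (reflect across v@8): 12 holes -> [(0, 5), (0, 10), (3, 0), (3, 15), (6, 7), (6, 8), (9, 7), (9, 8), (12, 0), (12, 15), (15, 5), (15, 10)]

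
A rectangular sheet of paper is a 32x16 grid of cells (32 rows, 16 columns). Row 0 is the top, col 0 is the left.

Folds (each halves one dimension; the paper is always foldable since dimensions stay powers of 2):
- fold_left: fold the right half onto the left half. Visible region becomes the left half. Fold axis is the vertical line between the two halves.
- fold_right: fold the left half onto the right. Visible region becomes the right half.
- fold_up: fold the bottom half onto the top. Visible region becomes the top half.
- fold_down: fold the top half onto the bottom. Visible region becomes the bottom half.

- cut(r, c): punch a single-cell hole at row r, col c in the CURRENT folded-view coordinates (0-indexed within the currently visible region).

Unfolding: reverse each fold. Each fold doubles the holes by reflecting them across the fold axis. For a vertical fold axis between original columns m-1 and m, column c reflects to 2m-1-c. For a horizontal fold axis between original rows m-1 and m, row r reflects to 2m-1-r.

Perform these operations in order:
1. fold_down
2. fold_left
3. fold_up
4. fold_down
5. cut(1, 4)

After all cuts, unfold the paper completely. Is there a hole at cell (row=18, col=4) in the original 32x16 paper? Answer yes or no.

Answer: yes

Derivation:
Op 1 fold_down: fold axis h@16; visible region now rows[16,32) x cols[0,16) = 16x16
Op 2 fold_left: fold axis v@8; visible region now rows[16,32) x cols[0,8) = 16x8
Op 3 fold_up: fold axis h@24; visible region now rows[16,24) x cols[0,8) = 8x8
Op 4 fold_down: fold axis h@20; visible region now rows[20,24) x cols[0,8) = 4x8
Op 5 cut(1, 4): punch at orig (21,4); cuts so far [(21, 4)]; region rows[20,24) x cols[0,8) = 4x8
Unfold 1 (reflect across h@20): 2 holes -> [(18, 4), (21, 4)]
Unfold 2 (reflect across h@24): 4 holes -> [(18, 4), (21, 4), (26, 4), (29, 4)]
Unfold 3 (reflect across v@8): 8 holes -> [(18, 4), (18, 11), (21, 4), (21, 11), (26, 4), (26, 11), (29, 4), (29, 11)]
Unfold 4 (reflect across h@16): 16 holes -> [(2, 4), (2, 11), (5, 4), (5, 11), (10, 4), (10, 11), (13, 4), (13, 11), (18, 4), (18, 11), (21, 4), (21, 11), (26, 4), (26, 11), (29, 4), (29, 11)]
Holes: [(2, 4), (2, 11), (5, 4), (5, 11), (10, 4), (10, 11), (13, 4), (13, 11), (18, 4), (18, 11), (21, 4), (21, 11), (26, 4), (26, 11), (29, 4), (29, 11)]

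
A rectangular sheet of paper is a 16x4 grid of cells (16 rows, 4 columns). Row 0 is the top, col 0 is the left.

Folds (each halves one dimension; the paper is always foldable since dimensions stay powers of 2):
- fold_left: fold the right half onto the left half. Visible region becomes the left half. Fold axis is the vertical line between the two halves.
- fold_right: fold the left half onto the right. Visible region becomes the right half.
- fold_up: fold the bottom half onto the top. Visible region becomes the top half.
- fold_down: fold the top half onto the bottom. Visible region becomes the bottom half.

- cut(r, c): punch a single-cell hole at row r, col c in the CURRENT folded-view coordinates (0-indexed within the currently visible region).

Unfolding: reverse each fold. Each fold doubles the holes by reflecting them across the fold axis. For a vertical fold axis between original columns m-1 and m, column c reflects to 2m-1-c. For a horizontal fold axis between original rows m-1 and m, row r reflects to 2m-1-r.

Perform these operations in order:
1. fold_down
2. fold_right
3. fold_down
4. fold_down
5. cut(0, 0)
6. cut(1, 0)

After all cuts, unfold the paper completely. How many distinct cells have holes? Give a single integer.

Op 1 fold_down: fold axis h@8; visible region now rows[8,16) x cols[0,4) = 8x4
Op 2 fold_right: fold axis v@2; visible region now rows[8,16) x cols[2,4) = 8x2
Op 3 fold_down: fold axis h@12; visible region now rows[12,16) x cols[2,4) = 4x2
Op 4 fold_down: fold axis h@14; visible region now rows[14,16) x cols[2,4) = 2x2
Op 5 cut(0, 0): punch at orig (14,2); cuts so far [(14, 2)]; region rows[14,16) x cols[2,4) = 2x2
Op 6 cut(1, 0): punch at orig (15,2); cuts so far [(14, 2), (15, 2)]; region rows[14,16) x cols[2,4) = 2x2
Unfold 1 (reflect across h@14): 4 holes -> [(12, 2), (13, 2), (14, 2), (15, 2)]
Unfold 2 (reflect across h@12): 8 holes -> [(8, 2), (9, 2), (10, 2), (11, 2), (12, 2), (13, 2), (14, 2), (15, 2)]
Unfold 3 (reflect across v@2): 16 holes -> [(8, 1), (8, 2), (9, 1), (9, 2), (10, 1), (10, 2), (11, 1), (11, 2), (12, 1), (12, 2), (13, 1), (13, 2), (14, 1), (14, 2), (15, 1), (15, 2)]
Unfold 4 (reflect across h@8): 32 holes -> [(0, 1), (0, 2), (1, 1), (1, 2), (2, 1), (2, 2), (3, 1), (3, 2), (4, 1), (4, 2), (5, 1), (5, 2), (6, 1), (6, 2), (7, 1), (7, 2), (8, 1), (8, 2), (9, 1), (9, 2), (10, 1), (10, 2), (11, 1), (11, 2), (12, 1), (12, 2), (13, 1), (13, 2), (14, 1), (14, 2), (15, 1), (15, 2)]

Answer: 32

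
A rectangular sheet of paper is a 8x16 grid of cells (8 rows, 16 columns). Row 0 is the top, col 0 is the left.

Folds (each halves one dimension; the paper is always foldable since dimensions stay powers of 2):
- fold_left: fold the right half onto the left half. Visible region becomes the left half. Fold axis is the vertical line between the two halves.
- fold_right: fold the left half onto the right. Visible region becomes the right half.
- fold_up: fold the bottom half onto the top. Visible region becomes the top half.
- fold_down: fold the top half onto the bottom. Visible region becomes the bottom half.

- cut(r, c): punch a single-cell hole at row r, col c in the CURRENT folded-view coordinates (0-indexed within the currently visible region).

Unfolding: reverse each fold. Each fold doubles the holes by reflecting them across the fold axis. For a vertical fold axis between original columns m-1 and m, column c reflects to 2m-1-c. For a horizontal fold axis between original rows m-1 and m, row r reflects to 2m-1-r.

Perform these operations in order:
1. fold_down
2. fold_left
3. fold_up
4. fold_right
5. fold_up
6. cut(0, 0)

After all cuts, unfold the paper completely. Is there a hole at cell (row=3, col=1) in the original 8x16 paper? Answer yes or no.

Op 1 fold_down: fold axis h@4; visible region now rows[4,8) x cols[0,16) = 4x16
Op 2 fold_left: fold axis v@8; visible region now rows[4,8) x cols[0,8) = 4x8
Op 3 fold_up: fold axis h@6; visible region now rows[4,6) x cols[0,8) = 2x8
Op 4 fold_right: fold axis v@4; visible region now rows[4,6) x cols[4,8) = 2x4
Op 5 fold_up: fold axis h@5; visible region now rows[4,5) x cols[4,8) = 1x4
Op 6 cut(0, 0): punch at orig (4,4); cuts so far [(4, 4)]; region rows[4,5) x cols[4,8) = 1x4
Unfold 1 (reflect across h@5): 2 holes -> [(4, 4), (5, 4)]
Unfold 2 (reflect across v@4): 4 holes -> [(4, 3), (4, 4), (5, 3), (5, 4)]
Unfold 3 (reflect across h@6): 8 holes -> [(4, 3), (4, 4), (5, 3), (5, 4), (6, 3), (6, 4), (7, 3), (7, 4)]
Unfold 4 (reflect across v@8): 16 holes -> [(4, 3), (4, 4), (4, 11), (4, 12), (5, 3), (5, 4), (5, 11), (5, 12), (6, 3), (6, 4), (6, 11), (6, 12), (7, 3), (7, 4), (7, 11), (7, 12)]
Unfold 5 (reflect across h@4): 32 holes -> [(0, 3), (0, 4), (0, 11), (0, 12), (1, 3), (1, 4), (1, 11), (1, 12), (2, 3), (2, 4), (2, 11), (2, 12), (3, 3), (3, 4), (3, 11), (3, 12), (4, 3), (4, 4), (4, 11), (4, 12), (5, 3), (5, 4), (5, 11), (5, 12), (6, 3), (6, 4), (6, 11), (6, 12), (7, 3), (7, 4), (7, 11), (7, 12)]
Holes: [(0, 3), (0, 4), (0, 11), (0, 12), (1, 3), (1, 4), (1, 11), (1, 12), (2, 3), (2, 4), (2, 11), (2, 12), (3, 3), (3, 4), (3, 11), (3, 12), (4, 3), (4, 4), (4, 11), (4, 12), (5, 3), (5, 4), (5, 11), (5, 12), (6, 3), (6, 4), (6, 11), (6, 12), (7, 3), (7, 4), (7, 11), (7, 12)]

Answer: no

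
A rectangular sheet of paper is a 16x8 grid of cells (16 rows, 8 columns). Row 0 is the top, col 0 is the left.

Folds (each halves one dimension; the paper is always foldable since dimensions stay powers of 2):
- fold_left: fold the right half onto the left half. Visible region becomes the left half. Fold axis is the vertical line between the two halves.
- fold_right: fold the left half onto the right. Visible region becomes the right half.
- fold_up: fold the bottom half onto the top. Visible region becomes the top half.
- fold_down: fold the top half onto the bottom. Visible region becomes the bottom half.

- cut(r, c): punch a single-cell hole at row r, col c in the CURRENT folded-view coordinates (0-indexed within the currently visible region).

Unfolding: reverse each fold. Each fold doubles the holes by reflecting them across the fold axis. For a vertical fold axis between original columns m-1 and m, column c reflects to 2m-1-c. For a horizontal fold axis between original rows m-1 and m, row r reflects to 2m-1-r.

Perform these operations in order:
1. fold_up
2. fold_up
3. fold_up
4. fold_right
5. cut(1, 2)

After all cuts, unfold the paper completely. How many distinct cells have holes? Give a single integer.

Op 1 fold_up: fold axis h@8; visible region now rows[0,8) x cols[0,8) = 8x8
Op 2 fold_up: fold axis h@4; visible region now rows[0,4) x cols[0,8) = 4x8
Op 3 fold_up: fold axis h@2; visible region now rows[0,2) x cols[0,8) = 2x8
Op 4 fold_right: fold axis v@4; visible region now rows[0,2) x cols[4,8) = 2x4
Op 5 cut(1, 2): punch at orig (1,6); cuts so far [(1, 6)]; region rows[0,2) x cols[4,8) = 2x4
Unfold 1 (reflect across v@4): 2 holes -> [(1, 1), (1, 6)]
Unfold 2 (reflect across h@2): 4 holes -> [(1, 1), (1, 6), (2, 1), (2, 6)]
Unfold 3 (reflect across h@4): 8 holes -> [(1, 1), (1, 6), (2, 1), (2, 6), (5, 1), (5, 6), (6, 1), (6, 6)]
Unfold 4 (reflect across h@8): 16 holes -> [(1, 1), (1, 6), (2, 1), (2, 6), (5, 1), (5, 6), (6, 1), (6, 6), (9, 1), (9, 6), (10, 1), (10, 6), (13, 1), (13, 6), (14, 1), (14, 6)]

Answer: 16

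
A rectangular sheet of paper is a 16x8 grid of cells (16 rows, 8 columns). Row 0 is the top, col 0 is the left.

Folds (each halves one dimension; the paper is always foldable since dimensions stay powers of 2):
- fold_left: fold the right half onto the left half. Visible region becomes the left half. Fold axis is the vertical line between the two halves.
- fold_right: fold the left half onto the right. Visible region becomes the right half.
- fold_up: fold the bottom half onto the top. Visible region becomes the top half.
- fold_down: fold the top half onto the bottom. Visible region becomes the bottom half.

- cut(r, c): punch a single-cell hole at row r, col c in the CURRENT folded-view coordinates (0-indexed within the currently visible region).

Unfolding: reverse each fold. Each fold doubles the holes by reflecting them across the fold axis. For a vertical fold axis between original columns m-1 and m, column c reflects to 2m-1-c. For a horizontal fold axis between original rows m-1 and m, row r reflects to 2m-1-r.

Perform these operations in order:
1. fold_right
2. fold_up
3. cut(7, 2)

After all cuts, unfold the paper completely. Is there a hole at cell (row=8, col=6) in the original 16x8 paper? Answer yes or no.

Op 1 fold_right: fold axis v@4; visible region now rows[0,16) x cols[4,8) = 16x4
Op 2 fold_up: fold axis h@8; visible region now rows[0,8) x cols[4,8) = 8x4
Op 3 cut(7, 2): punch at orig (7,6); cuts so far [(7, 6)]; region rows[0,8) x cols[4,8) = 8x4
Unfold 1 (reflect across h@8): 2 holes -> [(7, 6), (8, 6)]
Unfold 2 (reflect across v@4): 4 holes -> [(7, 1), (7, 6), (8, 1), (8, 6)]
Holes: [(7, 1), (7, 6), (8, 1), (8, 6)]

Answer: yes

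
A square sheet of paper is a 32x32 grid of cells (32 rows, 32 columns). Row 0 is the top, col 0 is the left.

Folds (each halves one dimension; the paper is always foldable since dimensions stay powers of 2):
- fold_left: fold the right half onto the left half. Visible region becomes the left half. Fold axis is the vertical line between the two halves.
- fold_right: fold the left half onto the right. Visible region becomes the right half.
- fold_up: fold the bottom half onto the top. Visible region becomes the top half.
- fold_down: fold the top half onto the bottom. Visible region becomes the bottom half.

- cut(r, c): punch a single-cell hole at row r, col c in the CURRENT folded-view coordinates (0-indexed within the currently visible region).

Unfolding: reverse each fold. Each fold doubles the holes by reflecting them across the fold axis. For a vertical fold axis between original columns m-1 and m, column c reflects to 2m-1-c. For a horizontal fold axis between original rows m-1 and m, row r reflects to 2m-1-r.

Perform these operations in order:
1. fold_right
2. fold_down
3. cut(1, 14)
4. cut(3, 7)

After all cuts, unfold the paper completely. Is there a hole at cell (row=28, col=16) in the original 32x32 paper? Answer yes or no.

Op 1 fold_right: fold axis v@16; visible region now rows[0,32) x cols[16,32) = 32x16
Op 2 fold_down: fold axis h@16; visible region now rows[16,32) x cols[16,32) = 16x16
Op 3 cut(1, 14): punch at orig (17,30); cuts so far [(17, 30)]; region rows[16,32) x cols[16,32) = 16x16
Op 4 cut(3, 7): punch at orig (19,23); cuts so far [(17, 30), (19, 23)]; region rows[16,32) x cols[16,32) = 16x16
Unfold 1 (reflect across h@16): 4 holes -> [(12, 23), (14, 30), (17, 30), (19, 23)]
Unfold 2 (reflect across v@16): 8 holes -> [(12, 8), (12, 23), (14, 1), (14, 30), (17, 1), (17, 30), (19, 8), (19, 23)]
Holes: [(12, 8), (12, 23), (14, 1), (14, 30), (17, 1), (17, 30), (19, 8), (19, 23)]

Answer: no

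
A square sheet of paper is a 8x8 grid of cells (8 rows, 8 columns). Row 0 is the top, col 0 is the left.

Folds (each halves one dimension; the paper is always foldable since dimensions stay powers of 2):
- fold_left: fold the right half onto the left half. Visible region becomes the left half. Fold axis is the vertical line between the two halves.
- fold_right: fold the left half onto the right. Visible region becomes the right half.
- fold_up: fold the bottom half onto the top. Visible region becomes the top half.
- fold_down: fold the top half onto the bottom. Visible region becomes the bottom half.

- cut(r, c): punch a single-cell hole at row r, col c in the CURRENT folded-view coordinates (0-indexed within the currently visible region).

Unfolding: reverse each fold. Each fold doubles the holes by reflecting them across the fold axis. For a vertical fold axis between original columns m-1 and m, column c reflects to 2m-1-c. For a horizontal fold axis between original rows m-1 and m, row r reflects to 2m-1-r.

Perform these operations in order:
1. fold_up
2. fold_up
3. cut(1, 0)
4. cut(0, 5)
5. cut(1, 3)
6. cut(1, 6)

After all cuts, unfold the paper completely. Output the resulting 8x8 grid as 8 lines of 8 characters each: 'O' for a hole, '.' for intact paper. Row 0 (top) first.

Op 1 fold_up: fold axis h@4; visible region now rows[0,4) x cols[0,8) = 4x8
Op 2 fold_up: fold axis h@2; visible region now rows[0,2) x cols[0,8) = 2x8
Op 3 cut(1, 0): punch at orig (1,0); cuts so far [(1, 0)]; region rows[0,2) x cols[0,8) = 2x8
Op 4 cut(0, 5): punch at orig (0,5); cuts so far [(0, 5), (1, 0)]; region rows[0,2) x cols[0,8) = 2x8
Op 5 cut(1, 3): punch at orig (1,3); cuts so far [(0, 5), (1, 0), (1, 3)]; region rows[0,2) x cols[0,8) = 2x8
Op 6 cut(1, 6): punch at orig (1,6); cuts so far [(0, 5), (1, 0), (1, 3), (1, 6)]; region rows[0,2) x cols[0,8) = 2x8
Unfold 1 (reflect across h@2): 8 holes -> [(0, 5), (1, 0), (1, 3), (1, 6), (2, 0), (2, 3), (2, 6), (3, 5)]
Unfold 2 (reflect across h@4): 16 holes -> [(0, 5), (1, 0), (1, 3), (1, 6), (2, 0), (2, 3), (2, 6), (3, 5), (4, 5), (5, 0), (5, 3), (5, 6), (6, 0), (6, 3), (6, 6), (7, 5)]

Answer: .....O..
O..O..O.
O..O..O.
.....O..
.....O..
O..O..O.
O..O..O.
.....O..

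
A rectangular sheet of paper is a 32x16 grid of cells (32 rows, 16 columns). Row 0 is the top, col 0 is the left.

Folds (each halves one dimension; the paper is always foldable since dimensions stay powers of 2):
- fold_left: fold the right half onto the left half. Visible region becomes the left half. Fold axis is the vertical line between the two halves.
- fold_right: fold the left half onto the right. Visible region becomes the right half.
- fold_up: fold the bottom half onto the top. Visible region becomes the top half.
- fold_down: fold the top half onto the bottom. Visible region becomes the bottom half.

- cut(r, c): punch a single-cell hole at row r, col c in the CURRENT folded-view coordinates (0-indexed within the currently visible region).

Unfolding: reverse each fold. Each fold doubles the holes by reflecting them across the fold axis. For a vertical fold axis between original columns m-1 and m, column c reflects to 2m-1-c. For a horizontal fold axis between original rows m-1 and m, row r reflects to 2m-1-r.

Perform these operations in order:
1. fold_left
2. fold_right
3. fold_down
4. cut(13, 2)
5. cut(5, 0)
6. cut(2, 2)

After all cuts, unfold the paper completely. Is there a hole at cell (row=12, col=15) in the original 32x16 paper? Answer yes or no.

Op 1 fold_left: fold axis v@8; visible region now rows[0,32) x cols[0,8) = 32x8
Op 2 fold_right: fold axis v@4; visible region now rows[0,32) x cols[4,8) = 32x4
Op 3 fold_down: fold axis h@16; visible region now rows[16,32) x cols[4,8) = 16x4
Op 4 cut(13, 2): punch at orig (29,6); cuts so far [(29, 6)]; region rows[16,32) x cols[4,8) = 16x4
Op 5 cut(5, 0): punch at orig (21,4); cuts so far [(21, 4), (29, 6)]; region rows[16,32) x cols[4,8) = 16x4
Op 6 cut(2, 2): punch at orig (18,6); cuts so far [(18, 6), (21, 4), (29, 6)]; region rows[16,32) x cols[4,8) = 16x4
Unfold 1 (reflect across h@16): 6 holes -> [(2, 6), (10, 4), (13, 6), (18, 6), (21, 4), (29, 6)]
Unfold 2 (reflect across v@4): 12 holes -> [(2, 1), (2, 6), (10, 3), (10, 4), (13, 1), (13, 6), (18, 1), (18, 6), (21, 3), (21, 4), (29, 1), (29, 6)]
Unfold 3 (reflect across v@8): 24 holes -> [(2, 1), (2, 6), (2, 9), (2, 14), (10, 3), (10, 4), (10, 11), (10, 12), (13, 1), (13, 6), (13, 9), (13, 14), (18, 1), (18, 6), (18, 9), (18, 14), (21, 3), (21, 4), (21, 11), (21, 12), (29, 1), (29, 6), (29, 9), (29, 14)]
Holes: [(2, 1), (2, 6), (2, 9), (2, 14), (10, 3), (10, 4), (10, 11), (10, 12), (13, 1), (13, 6), (13, 9), (13, 14), (18, 1), (18, 6), (18, 9), (18, 14), (21, 3), (21, 4), (21, 11), (21, 12), (29, 1), (29, 6), (29, 9), (29, 14)]

Answer: no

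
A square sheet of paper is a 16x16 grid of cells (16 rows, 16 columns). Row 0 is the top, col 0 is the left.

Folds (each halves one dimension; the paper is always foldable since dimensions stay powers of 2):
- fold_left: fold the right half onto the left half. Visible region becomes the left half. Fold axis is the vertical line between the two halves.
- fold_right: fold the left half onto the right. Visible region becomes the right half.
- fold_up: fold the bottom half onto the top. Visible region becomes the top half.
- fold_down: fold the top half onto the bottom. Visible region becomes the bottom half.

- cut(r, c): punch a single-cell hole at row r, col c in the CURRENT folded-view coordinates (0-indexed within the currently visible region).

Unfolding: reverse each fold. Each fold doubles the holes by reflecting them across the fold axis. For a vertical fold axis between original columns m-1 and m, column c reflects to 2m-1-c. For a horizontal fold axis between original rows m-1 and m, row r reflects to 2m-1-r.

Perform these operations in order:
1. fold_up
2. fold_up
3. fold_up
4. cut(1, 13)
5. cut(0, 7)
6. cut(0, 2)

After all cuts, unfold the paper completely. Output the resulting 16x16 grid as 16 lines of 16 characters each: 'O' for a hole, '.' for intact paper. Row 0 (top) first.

Op 1 fold_up: fold axis h@8; visible region now rows[0,8) x cols[0,16) = 8x16
Op 2 fold_up: fold axis h@4; visible region now rows[0,4) x cols[0,16) = 4x16
Op 3 fold_up: fold axis h@2; visible region now rows[0,2) x cols[0,16) = 2x16
Op 4 cut(1, 13): punch at orig (1,13); cuts so far [(1, 13)]; region rows[0,2) x cols[0,16) = 2x16
Op 5 cut(0, 7): punch at orig (0,7); cuts so far [(0, 7), (1, 13)]; region rows[0,2) x cols[0,16) = 2x16
Op 6 cut(0, 2): punch at orig (0,2); cuts so far [(0, 2), (0, 7), (1, 13)]; region rows[0,2) x cols[0,16) = 2x16
Unfold 1 (reflect across h@2): 6 holes -> [(0, 2), (0, 7), (1, 13), (2, 13), (3, 2), (3, 7)]
Unfold 2 (reflect across h@4): 12 holes -> [(0, 2), (0, 7), (1, 13), (2, 13), (3, 2), (3, 7), (4, 2), (4, 7), (5, 13), (6, 13), (7, 2), (7, 7)]
Unfold 3 (reflect across h@8): 24 holes -> [(0, 2), (0, 7), (1, 13), (2, 13), (3, 2), (3, 7), (4, 2), (4, 7), (5, 13), (6, 13), (7, 2), (7, 7), (8, 2), (8, 7), (9, 13), (10, 13), (11, 2), (11, 7), (12, 2), (12, 7), (13, 13), (14, 13), (15, 2), (15, 7)]

Answer: ..O....O........
.............O..
.............O..
..O....O........
..O....O........
.............O..
.............O..
..O....O........
..O....O........
.............O..
.............O..
..O....O........
..O....O........
.............O..
.............O..
..O....O........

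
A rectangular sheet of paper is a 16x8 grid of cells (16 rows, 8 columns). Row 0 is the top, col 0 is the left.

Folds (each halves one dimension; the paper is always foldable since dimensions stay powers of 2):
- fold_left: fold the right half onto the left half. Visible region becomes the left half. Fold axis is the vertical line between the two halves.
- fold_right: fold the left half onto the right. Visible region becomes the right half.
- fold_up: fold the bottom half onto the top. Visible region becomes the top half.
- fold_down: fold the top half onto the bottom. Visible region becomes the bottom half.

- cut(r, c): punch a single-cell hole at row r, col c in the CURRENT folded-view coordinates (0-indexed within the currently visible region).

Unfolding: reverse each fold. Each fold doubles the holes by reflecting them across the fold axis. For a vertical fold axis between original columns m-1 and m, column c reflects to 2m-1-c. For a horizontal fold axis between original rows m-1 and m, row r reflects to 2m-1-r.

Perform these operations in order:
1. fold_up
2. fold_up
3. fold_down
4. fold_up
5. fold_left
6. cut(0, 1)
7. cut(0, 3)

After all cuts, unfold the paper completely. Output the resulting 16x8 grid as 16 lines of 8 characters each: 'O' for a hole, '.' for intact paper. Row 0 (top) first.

Answer: .O.OO.O.
.O.OO.O.
.O.OO.O.
.O.OO.O.
.O.OO.O.
.O.OO.O.
.O.OO.O.
.O.OO.O.
.O.OO.O.
.O.OO.O.
.O.OO.O.
.O.OO.O.
.O.OO.O.
.O.OO.O.
.O.OO.O.
.O.OO.O.

Derivation:
Op 1 fold_up: fold axis h@8; visible region now rows[0,8) x cols[0,8) = 8x8
Op 2 fold_up: fold axis h@4; visible region now rows[0,4) x cols[0,8) = 4x8
Op 3 fold_down: fold axis h@2; visible region now rows[2,4) x cols[0,8) = 2x8
Op 4 fold_up: fold axis h@3; visible region now rows[2,3) x cols[0,8) = 1x8
Op 5 fold_left: fold axis v@4; visible region now rows[2,3) x cols[0,4) = 1x4
Op 6 cut(0, 1): punch at orig (2,1); cuts so far [(2, 1)]; region rows[2,3) x cols[0,4) = 1x4
Op 7 cut(0, 3): punch at orig (2,3); cuts so far [(2, 1), (2, 3)]; region rows[2,3) x cols[0,4) = 1x4
Unfold 1 (reflect across v@4): 4 holes -> [(2, 1), (2, 3), (2, 4), (2, 6)]
Unfold 2 (reflect across h@3): 8 holes -> [(2, 1), (2, 3), (2, 4), (2, 6), (3, 1), (3, 3), (3, 4), (3, 6)]
Unfold 3 (reflect across h@2): 16 holes -> [(0, 1), (0, 3), (0, 4), (0, 6), (1, 1), (1, 3), (1, 4), (1, 6), (2, 1), (2, 3), (2, 4), (2, 6), (3, 1), (3, 3), (3, 4), (3, 6)]
Unfold 4 (reflect across h@4): 32 holes -> [(0, 1), (0, 3), (0, 4), (0, 6), (1, 1), (1, 3), (1, 4), (1, 6), (2, 1), (2, 3), (2, 4), (2, 6), (3, 1), (3, 3), (3, 4), (3, 6), (4, 1), (4, 3), (4, 4), (4, 6), (5, 1), (5, 3), (5, 4), (5, 6), (6, 1), (6, 3), (6, 4), (6, 6), (7, 1), (7, 3), (7, 4), (7, 6)]
Unfold 5 (reflect across h@8): 64 holes -> [(0, 1), (0, 3), (0, 4), (0, 6), (1, 1), (1, 3), (1, 4), (1, 6), (2, 1), (2, 3), (2, 4), (2, 6), (3, 1), (3, 3), (3, 4), (3, 6), (4, 1), (4, 3), (4, 4), (4, 6), (5, 1), (5, 3), (5, 4), (5, 6), (6, 1), (6, 3), (6, 4), (6, 6), (7, 1), (7, 3), (7, 4), (7, 6), (8, 1), (8, 3), (8, 4), (8, 6), (9, 1), (9, 3), (9, 4), (9, 6), (10, 1), (10, 3), (10, 4), (10, 6), (11, 1), (11, 3), (11, 4), (11, 6), (12, 1), (12, 3), (12, 4), (12, 6), (13, 1), (13, 3), (13, 4), (13, 6), (14, 1), (14, 3), (14, 4), (14, 6), (15, 1), (15, 3), (15, 4), (15, 6)]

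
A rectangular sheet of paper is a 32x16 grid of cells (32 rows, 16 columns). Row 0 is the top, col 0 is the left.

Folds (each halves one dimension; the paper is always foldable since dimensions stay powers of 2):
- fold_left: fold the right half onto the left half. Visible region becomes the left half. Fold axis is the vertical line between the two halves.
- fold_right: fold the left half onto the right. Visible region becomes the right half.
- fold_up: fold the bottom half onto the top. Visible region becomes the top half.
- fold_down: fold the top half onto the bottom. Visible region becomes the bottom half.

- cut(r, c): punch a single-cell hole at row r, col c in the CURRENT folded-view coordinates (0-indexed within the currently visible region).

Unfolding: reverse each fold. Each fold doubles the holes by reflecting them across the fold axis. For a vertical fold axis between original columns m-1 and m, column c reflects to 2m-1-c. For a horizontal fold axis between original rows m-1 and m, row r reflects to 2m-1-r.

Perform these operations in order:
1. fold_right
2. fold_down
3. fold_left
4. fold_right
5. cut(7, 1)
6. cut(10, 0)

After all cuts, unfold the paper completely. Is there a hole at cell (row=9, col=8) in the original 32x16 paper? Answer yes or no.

Answer: no

Derivation:
Op 1 fold_right: fold axis v@8; visible region now rows[0,32) x cols[8,16) = 32x8
Op 2 fold_down: fold axis h@16; visible region now rows[16,32) x cols[8,16) = 16x8
Op 3 fold_left: fold axis v@12; visible region now rows[16,32) x cols[8,12) = 16x4
Op 4 fold_right: fold axis v@10; visible region now rows[16,32) x cols[10,12) = 16x2
Op 5 cut(7, 1): punch at orig (23,11); cuts so far [(23, 11)]; region rows[16,32) x cols[10,12) = 16x2
Op 6 cut(10, 0): punch at orig (26,10); cuts so far [(23, 11), (26, 10)]; region rows[16,32) x cols[10,12) = 16x2
Unfold 1 (reflect across v@10): 4 holes -> [(23, 8), (23, 11), (26, 9), (26, 10)]
Unfold 2 (reflect across v@12): 8 holes -> [(23, 8), (23, 11), (23, 12), (23, 15), (26, 9), (26, 10), (26, 13), (26, 14)]
Unfold 3 (reflect across h@16): 16 holes -> [(5, 9), (5, 10), (5, 13), (5, 14), (8, 8), (8, 11), (8, 12), (8, 15), (23, 8), (23, 11), (23, 12), (23, 15), (26, 9), (26, 10), (26, 13), (26, 14)]
Unfold 4 (reflect across v@8): 32 holes -> [(5, 1), (5, 2), (5, 5), (5, 6), (5, 9), (5, 10), (5, 13), (5, 14), (8, 0), (8, 3), (8, 4), (8, 7), (8, 8), (8, 11), (8, 12), (8, 15), (23, 0), (23, 3), (23, 4), (23, 7), (23, 8), (23, 11), (23, 12), (23, 15), (26, 1), (26, 2), (26, 5), (26, 6), (26, 9), (26, 10), (26, 13), (26, 14)]
Holes: [(5, 1), (5, 2), (5, 5), (5, 6), (5, 9), (5, 10), (5, 13), (5, 14), (8, 0), (8, 3), (8, 4), (8, 7), (8, 8), (8, 11), (8, 12), (8, 15), (23, 0), (23, 3), (23, 4), (23, 7), (23, 8), (23, 11), (23, 12), (23, 15), (26, 1), (26, 2), (26, 5), (26, 6), (26, 9), (26, 10), (26, 13), (26, 14)]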